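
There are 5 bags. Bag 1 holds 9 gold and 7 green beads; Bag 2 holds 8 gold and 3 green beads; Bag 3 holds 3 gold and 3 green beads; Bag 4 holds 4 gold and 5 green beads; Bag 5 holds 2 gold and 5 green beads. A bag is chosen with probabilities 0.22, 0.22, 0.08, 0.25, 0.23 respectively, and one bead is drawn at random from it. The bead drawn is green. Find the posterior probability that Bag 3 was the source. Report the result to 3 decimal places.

Posterior probability ≈ 0.080

P(green|Bag 1) = 0.4375; P(green|Bag 2) = 0.2727; P(green|Bag 3) = 0.5; P(green|Bag 4) = 0.5556; P(green|Bag 5) = 0.7143.
Prior × likelihood for each source: 0.22·0.4375=0.09625, 0.22·0.2727=0.06000, 0.08·0.5=0.04000, 0.25·0.5556=0.1389, 0.23·0.7143=0.1643. Summing gives P(green) = 0.49942.
P(Bag 3 | green) = 0.04000 / 0.49942 = 0.080.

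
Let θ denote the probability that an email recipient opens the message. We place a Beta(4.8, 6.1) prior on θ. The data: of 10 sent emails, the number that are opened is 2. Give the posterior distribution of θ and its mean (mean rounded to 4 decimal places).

Posterior: Beta(6.8, 14.1); mean ≈ 0.3254

The binomial likelihood is conjugate to the Beta prior: with 2 successes and 8 failures, the posterior is Beta(4.8+2, 6.1+8) = Beta(6.8, 14.1).
E[θ | data] = 6.8/(6.8+14.1) = 0.3254.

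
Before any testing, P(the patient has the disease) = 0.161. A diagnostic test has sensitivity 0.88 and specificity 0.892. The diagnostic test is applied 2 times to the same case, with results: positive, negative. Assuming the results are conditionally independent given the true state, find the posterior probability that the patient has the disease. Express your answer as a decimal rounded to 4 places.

Let H be the event that the patient has the disease; start with P(H) = 0.161. P('positive'|H) = 0.88, P('positive'|¬H) = 0.108.
Update on result 1 ('positive'): P(H) ← 0.88·0.1610 / (0.88·0.1610 + 0.108·0.8390) = 0.14168/0.23229 = 0.6099.
Update on result 2 ('negative'): P(H) ← 0.12·0.6099 / (0.12·0.6099 + 0.892·0.3901) = 0.073191/0.42114 = 0.1738.

Posterior P(H) ≈ 0.1738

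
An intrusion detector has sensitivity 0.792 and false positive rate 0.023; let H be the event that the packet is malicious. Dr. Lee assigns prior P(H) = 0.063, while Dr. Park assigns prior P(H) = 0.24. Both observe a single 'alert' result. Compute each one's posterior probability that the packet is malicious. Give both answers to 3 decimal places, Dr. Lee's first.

The likelihood ratio for an 'alert' result is 0.792/0.023 = 34.435.
Dr. Lee: prior odds 0.063/0.937 = 0.067236; posterior odds 2.3153; posterior probability 0.698.
Dr. Park: prior odds 0.24/0.76 = 0.31579; posterior odds 10.874; posterior probability 0.916.

Dr. Lee: 0.698; Dr. Park: 0.916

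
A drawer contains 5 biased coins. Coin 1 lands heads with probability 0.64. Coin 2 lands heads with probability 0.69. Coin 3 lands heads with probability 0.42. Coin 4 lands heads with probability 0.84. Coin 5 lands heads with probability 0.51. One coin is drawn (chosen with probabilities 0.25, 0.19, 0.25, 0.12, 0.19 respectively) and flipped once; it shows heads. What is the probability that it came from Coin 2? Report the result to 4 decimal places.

Posterior probability ≈ 0.2208

P(heads|C1) = 0.64; P(heads|C2) = 0.69; P(heads|C3) = 0.42; P(heads|C4) = 0.84; P(heads|C5) = 0.51.
Prior × likelihood for each source: 0.25·0.64=0.1600, 0.19·0.69=0.1311, 0.25·0.42=0.1050, 0.12·0.84=0.1008, 0.19·0.51=0.09690. Summing gives P(heads) = 0.59380.
P(Coin 2 | heads) = 0.1311 / 0.59380 = 0.2208.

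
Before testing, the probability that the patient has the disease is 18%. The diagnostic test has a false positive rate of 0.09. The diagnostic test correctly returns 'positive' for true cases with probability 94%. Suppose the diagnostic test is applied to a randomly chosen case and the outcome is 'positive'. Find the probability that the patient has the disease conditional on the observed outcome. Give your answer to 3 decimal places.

Let H be the event that the patient has the disease. P(H) = 0.18, so P(¬H) = 0.82. With E the 'positive' result, P(E|H) = 0.94 and P(E|¬H) = 0.09.
P(E) = 0.94·0.18 + 0.09·0.82 = 0.16920 + 0.073800 = 0.24300.
By Bayes' theorem, P(H|E) = 0.16920 / 0.24300 = 0.696.

P(H | E) ≈ 0.696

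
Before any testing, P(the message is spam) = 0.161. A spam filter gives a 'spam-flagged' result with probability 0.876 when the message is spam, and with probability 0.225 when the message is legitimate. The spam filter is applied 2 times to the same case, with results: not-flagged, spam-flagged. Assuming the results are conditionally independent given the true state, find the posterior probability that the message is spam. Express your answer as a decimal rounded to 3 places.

With H the event that the message is spam, the joint likelihood of the observed sequence is P(data|H) = 0.124·0.876 = 0.10862 and P(data|¬H) = 0.775·0.225 = 0.17438.
Bayes: P(H|data) = 0.161·0.10862 / (0.161·0.10862 + 0.839·0.17438) = 0.017488/0.16379 = 0.1068.

Posterior P(H) ≈ 0.107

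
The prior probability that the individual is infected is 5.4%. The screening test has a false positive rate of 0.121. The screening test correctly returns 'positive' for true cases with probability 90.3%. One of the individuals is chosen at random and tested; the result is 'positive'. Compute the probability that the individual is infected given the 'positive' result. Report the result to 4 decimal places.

Write H for 'the individual is infected'. Prior odds H:¬H = 0.054/0.946 = 0.057082. For the 'positive' outcome, the likelihood ratio is 0.903/0.121 = 7.4628.
Posterior odds = 0.057082 × 7.4628 = 0.42600, so P(H|E) = 0.42600/(1+0.42600) = 0.2987.

P(H | E) ≈ 0.2987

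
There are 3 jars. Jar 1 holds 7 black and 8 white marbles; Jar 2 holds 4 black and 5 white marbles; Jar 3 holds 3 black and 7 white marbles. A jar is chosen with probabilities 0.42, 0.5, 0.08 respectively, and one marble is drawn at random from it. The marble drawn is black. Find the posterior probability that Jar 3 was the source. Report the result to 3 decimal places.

P(black|Jar 1) = 0.4667; P(black|Jar 2) = 0.4444; P(black|Jar 3) = 0.3.
Prior × likelihood for each source: 0.42·0.4667=0.1960, 0.5·0.4444=0.2222, 0.08·0.3=0.02400. Summing gives P(black) = 0.44222.
P(Jar 3 | black) = 0.02400 / 0.44222 = 0.054.

Posterior probability ≈ 0.054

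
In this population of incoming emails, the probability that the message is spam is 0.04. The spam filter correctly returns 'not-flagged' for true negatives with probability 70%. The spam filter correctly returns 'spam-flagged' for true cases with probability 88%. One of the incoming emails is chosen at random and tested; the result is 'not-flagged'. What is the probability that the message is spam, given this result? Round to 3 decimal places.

P(H | E) ≈ 0.007

Write H for 'the message is spam'. Prior odds H:¬H = 0.04/0.96 = 0.041667. For the 'not-flagged' outcome, the likelihood ratio is 0.12/0.7 = 0.17143.
Posterior odds = 0.041667 × 0.17143 = 0.0071429, so P(H|E) = 0.0071429/(1+0.0071429) = 0.007.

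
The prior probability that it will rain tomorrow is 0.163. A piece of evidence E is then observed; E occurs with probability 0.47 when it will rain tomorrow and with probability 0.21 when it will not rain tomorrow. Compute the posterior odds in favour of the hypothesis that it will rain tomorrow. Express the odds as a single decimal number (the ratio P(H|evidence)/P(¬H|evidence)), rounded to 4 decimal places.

Prior odds = 0.163/(1−0.163) = 0.19474.
Likelihood ratio for E = 0.47/0.21 = 2.2381.
Posterior odds = prior odds × LR = 0.43585.

Posterior odds ≈ 0.4359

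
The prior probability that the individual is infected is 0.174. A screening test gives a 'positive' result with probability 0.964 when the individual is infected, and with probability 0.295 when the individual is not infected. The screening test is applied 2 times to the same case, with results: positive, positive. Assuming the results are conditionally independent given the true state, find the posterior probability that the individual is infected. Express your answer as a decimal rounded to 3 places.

With H the event that the individual is infected, the joint likelihood of the observed sequence is P(data|H) = 0.964·0.964 = 0.92930 and P(data|¬H) = 0.295·0.295 = 0.087025.
Bayes: P(H|data) = 0.174·0.92930 / (0.174·0.92930 + 0.826·0.087025) = 0.16170/0.23358 = 0.6923.

Posterior P(H) ≈ 0.692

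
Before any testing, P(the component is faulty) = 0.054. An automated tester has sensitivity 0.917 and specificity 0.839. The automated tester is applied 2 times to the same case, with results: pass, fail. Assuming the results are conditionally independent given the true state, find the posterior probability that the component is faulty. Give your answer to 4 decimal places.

Posterior P(H) ≈ 0.0312

Let H be the event that the component is faulty; start with P(H) = 0.054. P('fail'|H) = 0.917, P('fail'|¬H) = 0.161.
Update on result 1 ('pass'): P(H) ← 0.083·0.0540 / (0.083·0.0540 + 0.839·0.9460) = 0.0044820/0.79818 = 0.0056.
Update on result 2 ('fail'): P(H) ← 0.917·0.0056 / (0.917·0.0056 + 0.161·0.9944) = 0.0051492/0.16525 = 0.0312.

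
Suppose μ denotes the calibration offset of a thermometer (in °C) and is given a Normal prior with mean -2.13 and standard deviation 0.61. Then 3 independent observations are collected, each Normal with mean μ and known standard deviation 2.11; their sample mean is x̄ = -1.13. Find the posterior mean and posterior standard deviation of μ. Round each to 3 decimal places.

Prior precision 1/τ₀² = 1/0.61² = 2.68745; data precision n/σ² = 3/2.11² = 0.673839.
Posterior precision = 2.68745 + 0.673839 = 3.36129, giving posterior SD = 1/√3.36129 = 0.545.
Posterior mean = (2.68745·-2.13 + 0.673839·-1.13) / 3.36129 = -1.930.

Posterior mean ≈ -1.930; posterior SD ≈ 0.545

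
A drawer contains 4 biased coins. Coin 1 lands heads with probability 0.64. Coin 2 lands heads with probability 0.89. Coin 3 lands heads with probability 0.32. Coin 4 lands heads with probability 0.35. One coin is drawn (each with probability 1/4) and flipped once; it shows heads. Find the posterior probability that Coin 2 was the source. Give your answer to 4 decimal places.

P(heads|C1) = 0.64; P(heads|C2) = 0.89; P(heads|C3) = 0.32; P(heads|C4) = 0.35.
Prior × likelihood for each source: 0.25·0.64=0.1600, 0.25·0.89=0.2225, 0.25·0.32=0.08000, 0.25·0.35=0.08750. Summing gives P(heads) = 0.55000.
P(Coin 2 | heads) = 0.2225 / 0.55000 = 0.4045.

Posterior probability ≈ 0.4045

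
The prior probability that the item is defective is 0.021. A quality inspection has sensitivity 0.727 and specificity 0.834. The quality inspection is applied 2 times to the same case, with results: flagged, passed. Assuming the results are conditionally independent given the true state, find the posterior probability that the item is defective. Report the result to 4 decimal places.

Posterior P(H) ≈ 0.0298

With H the event that the item is defective, the joint likelihood of the observed sequence is P(data|H) = 0.727·0.273 = 0.19847 and P(data|¬H) = 0.166·0.834 = 0.13844.
Bayes: P(H|data) = 0.021·0.19847 / (0.021·0.19847 + 0.979·0.13844) = 0.0041679/0.13970 = 0.0298.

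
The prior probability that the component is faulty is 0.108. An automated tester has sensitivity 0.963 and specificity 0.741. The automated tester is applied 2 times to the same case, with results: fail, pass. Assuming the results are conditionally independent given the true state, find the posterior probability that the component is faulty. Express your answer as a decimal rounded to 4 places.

Posterior P(H) ≈ 0.0220

Let H be the event that the component is faulty; start with P(H) = 0.108. P('fail'|H) = 0.963, P('fail'|¬H) = 0.259.
Update on result 1 ('fail'): P(H) ← 0.963·0.1080 / (0.963·0.1080 + 0.259·0.8920) = 0.10400/0.33503 = 0.3104.
Update on result 2 ('pass'): P(H) ← 0.037·0.3104 / (0.037·0.3104 + 0.741·0.6896) = 0.011486/0.52246 = 0.0220.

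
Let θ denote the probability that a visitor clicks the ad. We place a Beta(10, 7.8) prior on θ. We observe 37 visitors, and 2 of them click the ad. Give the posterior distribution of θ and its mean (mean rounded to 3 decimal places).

Observing 2 successes and 35 failures updates Beta(10, 7.8) by adding the success and failure counts to the two shape parameters: α = 10+2 = 12, β = 7.8+35 = 42.8.
E[θ | data] = 12/(12+42.8) = 0.219.

Posterior: Beta(12, 42.8); mean ≈ 0.219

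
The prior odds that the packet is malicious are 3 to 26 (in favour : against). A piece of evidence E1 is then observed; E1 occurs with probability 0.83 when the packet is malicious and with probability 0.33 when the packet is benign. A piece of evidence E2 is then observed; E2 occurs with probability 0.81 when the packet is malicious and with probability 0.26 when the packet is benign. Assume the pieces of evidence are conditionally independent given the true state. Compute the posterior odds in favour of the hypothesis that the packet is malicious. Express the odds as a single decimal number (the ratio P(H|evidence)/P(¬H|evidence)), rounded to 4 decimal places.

Posterior odds ≈ 0.9041

Prior odds = 3/26 = 0.11538.
Likelihood ratio for E1 = 0.83/0.33 = 2.5152.
Likelihood ratio for E2 = 0.81/0.26 = 3.1154.
Posterior odds = prior odds × LR₁ × LR₂ = 0.90412.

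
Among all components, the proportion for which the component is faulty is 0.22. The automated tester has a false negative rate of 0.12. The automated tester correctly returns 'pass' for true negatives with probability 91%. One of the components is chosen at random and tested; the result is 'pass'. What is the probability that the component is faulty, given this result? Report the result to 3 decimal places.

P(H | E) ≈ 0.036

Let H be the event that the component is faulty. P(H) = 0.22, so P(¬H) = 0.78. With E the 'pass' result, P(E|H) = 0.12 and P(E|¬H) = 0.91.
P(E) = 0.12·0.22 + 0.91·0.78 = 0.026400 + 0.70980 = 0.73620.
By Bayes' theorem, P(H|E) = 0.026400 / 0.73620 = 0.036.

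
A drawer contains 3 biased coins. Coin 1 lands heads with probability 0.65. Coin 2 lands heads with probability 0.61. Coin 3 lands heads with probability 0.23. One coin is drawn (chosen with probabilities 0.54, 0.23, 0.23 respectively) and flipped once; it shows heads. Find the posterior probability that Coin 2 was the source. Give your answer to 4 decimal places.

P(heads|C1) = 0.65; P(heads|C2) = 0.61; P(heads|C3) = 0.23.
Prior × likelihood for each source: 0.54·0.65=0.3510, 0.23·0.61=0.1403, 0.23·0.23=0.05290. Summing gives P(heads) = 0.54420.
P(Coin 2 | heads) = 0.1403 / 0.54420 = 0.2578.

Posterior probability ≈ 0.2578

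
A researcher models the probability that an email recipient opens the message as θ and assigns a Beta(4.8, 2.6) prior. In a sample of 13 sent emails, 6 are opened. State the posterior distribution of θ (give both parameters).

Observing 6 successes and 7 failures updates Beta(4.8, 2.6) by adding the success and failure counts to the two shape parameters: α = 4.8+6 = 10.8, β = 2.6+7 = 9.6.

Posterior: Beta(10.8, 9.6)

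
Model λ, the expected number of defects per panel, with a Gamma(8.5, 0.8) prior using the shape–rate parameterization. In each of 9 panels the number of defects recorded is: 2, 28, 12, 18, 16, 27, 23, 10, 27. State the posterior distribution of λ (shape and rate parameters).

Posterior: Gamma(shape=171.5, rate=9.8)

The Poisson likelihood adds the total count to the shape and the number of exposure periods to the rate. Here ∑xᵢ = 163 and n = 9, so shape 8.5→171.5 and rate 0.8→9.8.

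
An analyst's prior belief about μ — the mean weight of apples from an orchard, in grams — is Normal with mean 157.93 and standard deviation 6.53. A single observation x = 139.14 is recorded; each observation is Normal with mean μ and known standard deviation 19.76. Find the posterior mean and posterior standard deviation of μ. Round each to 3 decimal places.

Prior precision 1/τ₀² = 1/6.53² = 0.0234517; data precision n/σ² = 1/19.76² = 0.00256110.
Posterior precision = 0.0234517 + 0.00256110 = 0.0260128, giving posterior SD = 1/√0.0260128 = 6.200.
Posterior mean = (0.0234517·157.93 + 0.00256110·139.14) / 0.0260128 = 156.080.

Posterior mean ≈ 156.080; posterior SD ≈ 6.200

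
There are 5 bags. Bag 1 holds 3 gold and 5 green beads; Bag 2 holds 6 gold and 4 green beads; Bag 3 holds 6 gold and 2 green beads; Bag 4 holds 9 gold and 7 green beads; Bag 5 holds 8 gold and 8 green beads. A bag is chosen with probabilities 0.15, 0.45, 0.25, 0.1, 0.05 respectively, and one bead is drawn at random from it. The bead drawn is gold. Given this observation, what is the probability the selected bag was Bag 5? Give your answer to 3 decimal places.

P(gold|Bag 1) = 0.375; P(gold|Bag 2) = 0.6; P(gold|Bag 3) = 0.75; P(gold|Bag 4) = 0.5625; P(gold|Bag 5) = 0.5.
Prior × likelihood for each source: 0.15·0.375=0.05625, 0.45·0.6=0.2700, 0.25·0.75=0.1875, 0.1·0.5625=0.05625, 0.05·0.5=0.02500. Summing gives P(gold) = 0.59500.
P(Bag 5 | gold) = 0.02500 / 0.59500 = 0.042.

Posterior probability ≈ 0.042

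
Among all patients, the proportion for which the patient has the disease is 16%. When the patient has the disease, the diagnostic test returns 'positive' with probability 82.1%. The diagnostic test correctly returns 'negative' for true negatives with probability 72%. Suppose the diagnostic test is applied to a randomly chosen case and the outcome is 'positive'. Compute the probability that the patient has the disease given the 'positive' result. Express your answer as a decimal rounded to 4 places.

P(H | E) ≈ 0.3584

Write H for 'the patient has the disease'. Prior odds H:¬H = 0.16/0.84 = 0.19048. For the 'positive' outcome, the likelihood ratio is 0.821/0.28 = 2.9321.
Posterior odds = 0.19048 × 2.9321 = 0.55850, so P(H|E) = 0.55850/(1+0.55850) = 0.3584.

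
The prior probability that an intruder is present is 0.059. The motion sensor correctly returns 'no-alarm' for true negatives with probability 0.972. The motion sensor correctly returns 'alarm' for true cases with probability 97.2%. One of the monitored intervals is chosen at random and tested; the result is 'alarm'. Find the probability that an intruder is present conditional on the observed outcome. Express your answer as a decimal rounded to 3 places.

Let H be the event that an intruder is present. P(H) = 0.059, so P(¬H) = 0.941. With E the 'alarm' result, P(E|H) = 0.972 and P(E|¬H) = 0.028.
P(E) = 0.972·0.059 + 0.028·0.941 = 0.057348 + 0.026348 = 0.083696.
By Bayes' theorem, P(H|E) = 0.057348 / 0.083696 = 0.685.

P(H | E) ≈ 0.685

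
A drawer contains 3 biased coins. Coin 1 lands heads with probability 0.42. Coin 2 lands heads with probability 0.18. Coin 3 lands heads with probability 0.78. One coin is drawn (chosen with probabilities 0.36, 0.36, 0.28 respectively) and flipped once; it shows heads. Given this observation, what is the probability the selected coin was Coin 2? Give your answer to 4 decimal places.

Posterior probability ≈ 0.1492

Tabulate prior·likelihood by source: [1] prior 0.36, lik 0.42, product 0.1512; [2] prior 0.36, lik 0.18, product 0.06480; [3] prior 0.28, lik 0.78, product 0.2184.
Normalizing constant = 0.43440; the posterior for Coin 2 is its product over the sum, 0.06480/0.43440 = 0.1492.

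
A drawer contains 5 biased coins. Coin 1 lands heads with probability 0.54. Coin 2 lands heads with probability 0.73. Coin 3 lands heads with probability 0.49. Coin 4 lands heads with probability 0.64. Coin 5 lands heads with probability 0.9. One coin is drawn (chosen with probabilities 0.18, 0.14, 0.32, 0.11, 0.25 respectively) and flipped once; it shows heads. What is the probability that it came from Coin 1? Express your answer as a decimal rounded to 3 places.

Posterior probability ≈ 0.149

P(heads|C1) = 0.54; P(heads|C2) = 0.73; P(heads|C3) = 0.49; P(heads|C4) = 0.64; P(heads|C5) = 0.9.
Prior × likelihood for each source: 0.18·0.54=0.09720, 0.14·0.73=0.1022, 0.32·0.49=0.1568, 0.11·0.64=0.07040, 0.25·0.9=0.2250. Summing gives P(heads) = 0.65160.
P(Coin 1 | heads) = 0.09720 / 0.65160 = 0.149.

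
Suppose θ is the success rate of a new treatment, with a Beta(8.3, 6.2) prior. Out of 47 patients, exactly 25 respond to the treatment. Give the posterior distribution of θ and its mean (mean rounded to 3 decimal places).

The binomial likelihood is conjugate to the Beta prior: with 25 successes and 22 failures, the posterior is Beta(8.3+25, 6.2+22) = Beta(33.3, 28.2).
E[θ | data] = 33.3/(33.3+28.2) = 0.541.

Posterior: Beta(33.3, 28.2); mean ≈ 0.541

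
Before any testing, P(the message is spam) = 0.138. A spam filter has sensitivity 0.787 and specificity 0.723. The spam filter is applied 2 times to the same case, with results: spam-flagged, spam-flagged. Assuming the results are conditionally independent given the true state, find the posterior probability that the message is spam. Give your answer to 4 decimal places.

Let H be the event that the message is spam; start with P(H) = 0.138. P('spam-flagged'|H) = 0.787, P('spam-flagged'|¬H) = 0.277.
Update on result 1 ('spam-flagged'): P(H) ← 0.787·0.1380 / (0.787·0.1380 + 0.277·0.8620) = 0.10861/0.34738 = 0.3126.
Update on result 2 ('spam-flagged'): P(H) ← 0.787·0.3126 / (0.787·0.3126 + 0.277·0.6874) = 0.24605/0.43645 = 0.5638.

Posterior P(H) ≈ 0.5638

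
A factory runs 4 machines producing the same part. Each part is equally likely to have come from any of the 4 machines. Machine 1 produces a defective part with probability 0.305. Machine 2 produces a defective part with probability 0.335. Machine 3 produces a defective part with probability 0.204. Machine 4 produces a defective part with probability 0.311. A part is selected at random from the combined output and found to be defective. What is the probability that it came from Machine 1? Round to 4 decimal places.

Tabulate prior·likelihood by source: [1] prior 0.25, lik 0.305, product 0.07625; [2] prior 0.25, lik 0.335, product 0.08375; [3] prior 0.25, lik 0.204, product 0.05100; [4] prior 0.25, lik 0.311, product 0.07775.
Normalizing constant = 0.28875; the posterior for Machine 1 is its product over the sum, 0.07625/0.28875 = 0.2641.

Posterior probability ≈ 0.2641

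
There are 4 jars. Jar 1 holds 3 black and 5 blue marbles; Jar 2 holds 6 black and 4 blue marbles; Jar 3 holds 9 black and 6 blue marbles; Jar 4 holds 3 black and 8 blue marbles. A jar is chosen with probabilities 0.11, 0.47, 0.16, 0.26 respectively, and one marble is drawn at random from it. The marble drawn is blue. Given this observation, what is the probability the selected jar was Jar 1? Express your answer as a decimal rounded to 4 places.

Tabulate prior·likelihood by source: [1] prior 0.11, lik 0.625, product 0.06875; [2] prior 0.47, lik 0.4, product 0.1880; [3] prior 0.16, lik 0.4, product 0.06400; [4] prior 0.26, lik 0.7273, product 0.1891.
Normalizing constant = 0.50984; the posterior for Jar 1 is its product over the sum, 0.06875/0.50984 = 0.1348.

Posterior probability ≈ 0.1348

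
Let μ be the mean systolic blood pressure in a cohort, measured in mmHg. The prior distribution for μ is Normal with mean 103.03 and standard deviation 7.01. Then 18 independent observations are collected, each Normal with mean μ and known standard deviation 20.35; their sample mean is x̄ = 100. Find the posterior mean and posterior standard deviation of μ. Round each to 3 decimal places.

With known σ, the Normal prior is conjugate. Weight on the data is w = (n/σ²)/(n/σ² + 1/τ₀²) = 0.0434654/(0.0434654+0.0203500) = 0.68111.
Posterior mean = w·x̄ + (1−w)·μ₀ = 0.68111·100 + 0.31889·103.03 = 100.966. Posterior variance = 1/(0.0434654+0.0203500) = 15.6702, so SD = 3.959.

Posterior mean ≈ 100.966; posterior SD ≈ 3.959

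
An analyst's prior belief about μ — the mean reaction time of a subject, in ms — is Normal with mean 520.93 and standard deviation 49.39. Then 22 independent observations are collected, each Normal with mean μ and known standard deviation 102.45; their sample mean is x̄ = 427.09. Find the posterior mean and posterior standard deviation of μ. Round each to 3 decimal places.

With known σ, the Normal prior is conjugate. Weight on the data is w = (n/σ²)/(n/σ² + 1/τ₀²) = 0.00209604/(0.00209604+0.00040994) = 0.83641.
Posterior mean = w·x̄ + (1−w)·μ₀ = 0.83641·427.09 + 0.16359·520.93 = 442.441. Posterior variance = 1/(0.00209604+0.00040994) = 399.046, so SD = 19.976.

Posterior mean ≈ 442.441; posterior SD ≈ 19.976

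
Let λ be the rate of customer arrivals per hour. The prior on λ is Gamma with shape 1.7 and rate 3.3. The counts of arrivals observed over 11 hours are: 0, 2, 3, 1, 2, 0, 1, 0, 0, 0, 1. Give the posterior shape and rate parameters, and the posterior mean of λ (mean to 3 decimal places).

Total count ∑xᵢ = 10 over n = 11 hours.
Gamma is conjugate to the Poisson likelihood: posterior is Gamma(shape = 1.7+10 = 11.7, rate = 3.3+11 = 14.3).
Posterior mean = shape/rate = 11.7/14.3 = 0.818.

Posterior: Gamma(shape=11.7, rate=14.3); mean ≈ 0.818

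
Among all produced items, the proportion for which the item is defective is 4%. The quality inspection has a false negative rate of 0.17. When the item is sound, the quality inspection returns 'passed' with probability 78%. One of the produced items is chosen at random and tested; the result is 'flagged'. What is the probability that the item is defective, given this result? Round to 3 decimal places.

Let H be the event that the item is defective. P(H) = 0.04, so P(¬H) = 0.96. With E the 'flagged' result, P(E|H) = 0.83 and P(E|¬H) = 0.22.
P(E) = 0.83·0.04 + 0.22·0.96 = 0.033200 + 0.21120 = 0.24440.
By Bayes' theorem, P(H|E) = 0.033200 / 0.24440 = 0.136.

P(H | E) ≈ 0.136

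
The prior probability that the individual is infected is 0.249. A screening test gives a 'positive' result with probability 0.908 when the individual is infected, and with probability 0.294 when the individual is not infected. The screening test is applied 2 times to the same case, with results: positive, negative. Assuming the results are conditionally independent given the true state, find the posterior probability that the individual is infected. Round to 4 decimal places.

Posterior P(H) ≈ 0.1177

Let H be the event that the individual is infected; start with P(H) = 0.249. P('positive'|H) = 0.908, P('positive'|¬H) = 0.294.
Update on result 1 ('positive'): P(H) ← 0.908·0.2490 / (0.908·0.2490 + 0.294·0.7510) = 0.22609/0.44689 = 0.5059.
Update on result 2 ('negative'): P(H) ← 0.092·0.5059 / (0.092·0.5059 + 0.706·0.4941) = 0.046545/0.39536 = 0.1177.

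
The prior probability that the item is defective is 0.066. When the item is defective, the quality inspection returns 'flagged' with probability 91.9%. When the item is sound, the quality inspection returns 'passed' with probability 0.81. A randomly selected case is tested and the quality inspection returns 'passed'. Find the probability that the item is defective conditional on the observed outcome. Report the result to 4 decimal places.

Let H be the event that the item is defective. P(H) = 0.066, so P(¬H) = 0.934. With E the 'passed' result, P(E|H) = 0.081 and P(E|¬H) = 0.81.
P(E) = 0.081·0.066 + 0.81·0.934 = 0.0053460 + 0.75654 = 0.76189.
By Bayes' theorem, P(H|E) = 0.0053460 / 0.76189 = 0.0070.

P(H | E) ≈ 0.0070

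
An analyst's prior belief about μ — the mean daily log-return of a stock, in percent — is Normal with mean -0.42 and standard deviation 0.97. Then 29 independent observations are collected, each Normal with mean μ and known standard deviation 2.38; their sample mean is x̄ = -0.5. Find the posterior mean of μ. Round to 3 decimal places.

Prior precision 1/τ₀² = 1/0.97² = 1.06281; data precision n/σ² = 29/2.38² = 5.11969.
Posterior precision = 1.06281 + 5.11969 = 6.18251.
Posterior mean = (1.06281·-0.42 + 5.11969·-0.5) / 6.18251 = -0.486.

Posterior mean ≈ -0.486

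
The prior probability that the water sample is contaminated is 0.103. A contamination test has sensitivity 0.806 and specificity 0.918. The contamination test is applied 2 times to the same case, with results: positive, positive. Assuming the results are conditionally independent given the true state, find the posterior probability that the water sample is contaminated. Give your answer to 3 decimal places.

Posterior P(H) ≈ 0.917

With H the event that the water sample is contaminated, the joint likelihood of the observed sequence is P(data|H) = 0.806·0.806 = 0.64964 and P(data|¬H) = 0.082·0.082 = 0.0067240.
Bayes: P(H|data) = 0.103·0.64964 / (0.103·0.64964 + 0.897·0.0067240) = 0.066913/0.072944 = 0.9173.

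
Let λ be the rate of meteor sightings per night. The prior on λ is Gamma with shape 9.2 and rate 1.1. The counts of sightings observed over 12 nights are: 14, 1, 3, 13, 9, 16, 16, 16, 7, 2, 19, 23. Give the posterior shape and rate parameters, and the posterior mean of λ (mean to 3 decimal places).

Total count ∑xᵢ = 139 over n = 12 nights.
Gamma is conjugate to the Poisson likelihood: posterior is Gamma(shape = 9.2+139 = 148.2, rate = 1.1+12 = 13.1).
Posterior mean = shape/rate = 148.2/13.1 = 11.313.

Posterior: Gamma(shape=148.2, rate=13.1); mean ≈ 11.313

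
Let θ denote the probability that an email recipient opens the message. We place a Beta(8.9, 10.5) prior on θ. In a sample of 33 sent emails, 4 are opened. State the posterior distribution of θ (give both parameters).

Posterior: Beta(12.9, 39.5)

The binomial likelihood is conjugate to the Beta prior: with 4 successes and 29 failures, the posterior is Beta(8.9+4, 10.5+29) = Beta(12.9, 39.5).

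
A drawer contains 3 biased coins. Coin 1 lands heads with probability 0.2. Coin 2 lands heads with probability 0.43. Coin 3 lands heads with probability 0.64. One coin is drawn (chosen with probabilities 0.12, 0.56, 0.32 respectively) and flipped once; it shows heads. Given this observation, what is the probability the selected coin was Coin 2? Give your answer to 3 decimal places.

Posterior probability ≈ 0.513

P(heads|C1) = 0.2; P(heads|C2) = 0.43; P(heads|C3) = 0.64.
Prior × likelihood for each source: 0.12·0.2=0.02400, 0.56·0.43=0.2408, 0.32·0.64=0.2048. Summing gives P(heads) = 0.46960.
P(Coin 2 | heads) = 0.2408 / 0.46960 = 0.513.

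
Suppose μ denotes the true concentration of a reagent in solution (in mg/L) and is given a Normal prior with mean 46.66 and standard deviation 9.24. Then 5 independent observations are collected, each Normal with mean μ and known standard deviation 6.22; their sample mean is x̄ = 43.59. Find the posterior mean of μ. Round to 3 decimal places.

Posterior mean ≈ 43.845

With known σ, the Normal prior is conjugate. Weight on the data is w = (n/σ²)/(n/σ² + 1/τ₀²) = 0.129238/(0.129238+0.0117127) = 0.91690.
Posterior mean = w·x̄ + (1−w)·μ₀ = 0.91690·43.59 + 0.083098·46.66 = 43.845.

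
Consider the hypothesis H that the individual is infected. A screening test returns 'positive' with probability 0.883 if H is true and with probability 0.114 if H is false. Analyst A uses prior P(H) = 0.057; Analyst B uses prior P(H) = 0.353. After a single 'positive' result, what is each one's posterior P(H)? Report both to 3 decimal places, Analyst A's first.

P('+'|H) = 0.883, P('+'|¬H) = 0.114.
Analyst A: numerator 0.883·0.057 = 0.050331; evidence = 0.050331+0.114·0.943 = 0.15783; posterior = 0.319.
Analyst B: numerator 0.883·0.353 = 0.31170; evidence = 0.31170+0.114·0.647 = 0.38546; posterior = 0.809.

Analyst A: 0.319; Analyst B: 0.809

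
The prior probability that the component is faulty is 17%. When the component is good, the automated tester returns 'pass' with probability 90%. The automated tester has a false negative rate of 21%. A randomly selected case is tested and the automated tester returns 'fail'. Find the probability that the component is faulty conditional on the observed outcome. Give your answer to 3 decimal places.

Write H for 'the component is faulty'. Prior odds H:¬H = 0.17/0.83 = 0.20482. For the 'fail' outcome, the likelihood ratio is 0.79/0.1 = 7.9000.
Posterior odds = 0.20482 × 7.9000 = 1.6181, so P(H|E) = 1.6181/(1+1.6181) = 0.618.

P(H | E) ≈ 0.618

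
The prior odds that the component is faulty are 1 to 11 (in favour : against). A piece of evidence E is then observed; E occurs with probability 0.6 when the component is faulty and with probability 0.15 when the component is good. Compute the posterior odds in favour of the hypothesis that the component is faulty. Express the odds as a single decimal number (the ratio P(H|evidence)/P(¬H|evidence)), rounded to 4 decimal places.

Posterior odds ≈ 0.3636

Prior odds = 1/11 = 0.090909.
Likelihood ratio for E = 0.6/0.15 = 4.0000.
Posterior odds = prior odds × LR = 0.36364.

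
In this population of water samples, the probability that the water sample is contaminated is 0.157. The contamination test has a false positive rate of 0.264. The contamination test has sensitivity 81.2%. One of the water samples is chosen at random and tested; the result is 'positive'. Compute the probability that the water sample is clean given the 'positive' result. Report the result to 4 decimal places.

Write H for 'the water sample is contaminated'. Prior odds H:¬H = 0.157/0.843 = 0.18624. For the 'positive' outcome, the likelihood ratio is 0.812/0.264 = 3.0758.
Posterior odds = 0.18624 × 3.0758 = 0.57283, so P(H|E) = 0.57283/(1+0.57283) = 0.3642. Then P(¬H|E) = 1 − 0.3642 = 0.6358.

P(¬H | E) ≈ 0.6358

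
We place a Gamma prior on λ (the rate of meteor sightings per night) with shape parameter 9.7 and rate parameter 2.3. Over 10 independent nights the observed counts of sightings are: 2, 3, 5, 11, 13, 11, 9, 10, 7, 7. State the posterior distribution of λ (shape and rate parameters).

The Poisson likelihood adds the total count to the shape and the number of exposure periods to the rate. Here ∑xᵢ = 78 and n = 10, so shape 9.7→87.7 and rate 2.3→12.3.

Posterior: Gamma(shape=87.7, rate=12.3)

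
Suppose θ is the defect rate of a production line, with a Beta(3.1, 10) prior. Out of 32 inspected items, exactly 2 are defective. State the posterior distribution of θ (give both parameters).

Posterior: Beta(5.1, 40)

Observing 2 successes and 30 failures updates Beta(3.1, 10) by adding the success and failure counts to the two shape parameters: α = 3.1+2 = 5.1, β = 10+30 = 40.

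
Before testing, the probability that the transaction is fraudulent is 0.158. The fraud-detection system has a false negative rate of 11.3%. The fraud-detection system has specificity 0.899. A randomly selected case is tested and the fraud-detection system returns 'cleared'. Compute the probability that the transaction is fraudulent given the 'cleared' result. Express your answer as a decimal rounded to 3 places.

P(H | E) ≈ 0.023

Write H for 'the transaction is fraudulent'. Prior odds H:¬H = 0.158/0.842 = 0.18765. For the 'cleared' outcome, the likelihood ratio is 0.113/0.899 = 0.12570.
Posterior odds = 0.18765 × 0.12570 = 0.023587, so P(H|E) = 0.023587/(1+0.023587) = 0.023.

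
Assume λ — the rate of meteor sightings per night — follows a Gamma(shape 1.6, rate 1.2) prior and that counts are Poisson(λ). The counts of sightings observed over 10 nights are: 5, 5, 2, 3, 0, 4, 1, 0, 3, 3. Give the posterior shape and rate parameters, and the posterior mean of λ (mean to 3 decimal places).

Total count ∑xᵢ = 26 over n = 10 nights.
Gamma is conjugate to the Poisson likelihood: posterior is Gamma(shape = 1.6+26 = 27.6, rate = 1.2+10 = 11.2).
Posterior mean = shape/rate = 27.6/11.2 = 2.464.

Posterior: Gamma(shape=27.6, rate=11.2); mean ≈ 2.464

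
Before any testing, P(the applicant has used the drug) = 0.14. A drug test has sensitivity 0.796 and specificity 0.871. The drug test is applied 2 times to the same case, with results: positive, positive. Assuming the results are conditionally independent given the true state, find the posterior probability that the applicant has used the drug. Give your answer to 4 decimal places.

Posterior P(H) ≈ 0.8611

With H the event that the applicant has used the drug, the joint likelihood of the observed sequence is P(data|H) = 0.796·0.796 = 0.63362 and P(data|¬H) = 0.129·0.129 = 0.016641.
Bayes: P(H|data) = 0.14·0.63362 / (0.14·0.63362 + 0.86·0.016641) = 0.088706/0.10302 = 0.8611.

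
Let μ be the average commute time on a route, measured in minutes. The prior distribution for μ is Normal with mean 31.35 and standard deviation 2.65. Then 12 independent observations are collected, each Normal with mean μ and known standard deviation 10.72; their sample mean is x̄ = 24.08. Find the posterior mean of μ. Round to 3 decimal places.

Prior precision 1/τ₀² = 1/2.65² = 0.142399; data precision n/σ² = 12/10.72² = 0.104422.
Posterior precision = 0.142399 + 0.104422 = 0.246821.
Posterior mean = (0.142399·31.35 + 0.104422·24.08) / 0.246821 = 28.274.

Posterior mean ≈ 28.274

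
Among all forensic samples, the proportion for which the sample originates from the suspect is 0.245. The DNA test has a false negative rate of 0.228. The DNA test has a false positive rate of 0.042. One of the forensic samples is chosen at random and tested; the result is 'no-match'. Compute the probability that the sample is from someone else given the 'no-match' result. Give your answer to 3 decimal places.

Let H be the event that the sample originates from the suspect. P(H) = 0.245, so P(¬H) = 0.755. With E the 'no-match' result, P(E|H) = 0.228 and P(E|¬H) = 0.958.
P(E) = 0.228·0.245 + 0.958·0.755 = 0.055860 + 0.72329 = 0.77915.
By Bayes' theorem, P(H|E) = 0.055860 / 0.77915 = 0.072. Hence P(¬H|E) = 1 − 0.072 = 0.928.

P(¬H | E) ≈ 0.928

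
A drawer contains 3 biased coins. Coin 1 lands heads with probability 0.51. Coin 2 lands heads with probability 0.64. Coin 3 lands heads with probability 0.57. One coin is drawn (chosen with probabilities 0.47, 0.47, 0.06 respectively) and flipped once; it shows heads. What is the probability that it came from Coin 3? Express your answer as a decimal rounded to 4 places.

Posterior probability ≈ 0.0595

Tabulate prior·likelihood by source: [1] prior 0.47, lik 0.51, product 0.2397; [2] prior 0.47, lik 0.64, product 0.3008; [3] prior 0.06, lik 0.57, product 0.03420.
Normalizing constant = 0.57470; the posterior for Coin 3 is its product over the sum, 0.03420/0.57470 = 0.0595.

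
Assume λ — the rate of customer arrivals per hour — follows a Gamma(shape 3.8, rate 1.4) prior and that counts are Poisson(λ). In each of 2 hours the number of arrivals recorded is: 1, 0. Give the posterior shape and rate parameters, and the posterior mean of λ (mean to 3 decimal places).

Total count ∑xᵢ = 1 over n = 2 hours.
Gamma is conjugate to the Poisson likelihood: posterior is Gamma(shape = 3.8+1 = 4.8, rate = 1.4+2 = 3.4).
E[λ | data] = 4.8/3.4 = 1.412.

Posterior: Gamma(shape=4.8, rate=3.4); mean ≈ 1.412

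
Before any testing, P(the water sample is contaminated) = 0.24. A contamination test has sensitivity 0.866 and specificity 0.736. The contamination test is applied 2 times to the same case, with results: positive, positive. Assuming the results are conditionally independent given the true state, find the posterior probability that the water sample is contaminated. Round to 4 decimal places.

Let H be the event that the water sample is contaminated; start with P(H) = 0.24. P('positive'|H) = 0.866, P('positive'|¬H) = 0.264.
Update on result 1 ('positive'): P(H) ← 0.866·0.2400 / (0.866·0.2400 + 0.264·0.7600) = 0.20784/0.40848 = 0.5088.
Update on result 2 ('positive'): P(H) ← 0.866·0.5088 / (0.866·0.5088 + 0.264·0.4912) = 0.44063/0.57031 = 0.7726.

Posterior P(H) ≈ 0.7726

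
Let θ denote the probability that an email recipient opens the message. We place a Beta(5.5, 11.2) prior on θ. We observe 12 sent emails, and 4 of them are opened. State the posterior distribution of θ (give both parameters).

Posterior: Beta(9.5, 19.2)

Observing 4 successes and 8 failures updates Beta(5.5, 11.2) by adding the success and failure counts to the two shape parameters: α = 5.5+4 = 9.5, β = 11.2+8 = 19.2.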